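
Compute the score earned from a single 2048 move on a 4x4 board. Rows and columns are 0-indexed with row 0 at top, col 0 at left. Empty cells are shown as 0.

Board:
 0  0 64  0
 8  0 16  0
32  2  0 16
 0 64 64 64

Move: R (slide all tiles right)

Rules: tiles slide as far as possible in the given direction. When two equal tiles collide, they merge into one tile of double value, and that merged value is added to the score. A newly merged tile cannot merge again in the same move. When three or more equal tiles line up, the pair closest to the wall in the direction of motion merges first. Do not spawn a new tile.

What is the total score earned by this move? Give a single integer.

Slide right:
row 0: [0, 0, 64, 0] -> [0, 0, 0, 64]  score +0 (running 0)
row 1: [8, 0, 16, 0] -> [0, 0, 8, 16]  score +0 (running 0)
row 2: [32, 2, 0, 16] -> [0, 32, 2, 16]  score +0 (running 0)
row 3: [0, 64, 64, 64] -> [0, 0, 64, 128]  score +128 (running 128)
Board after move:
  0   0   0  64
  0   0   8  16
  0  32   2  16
  0   0  64 128

Answer: 128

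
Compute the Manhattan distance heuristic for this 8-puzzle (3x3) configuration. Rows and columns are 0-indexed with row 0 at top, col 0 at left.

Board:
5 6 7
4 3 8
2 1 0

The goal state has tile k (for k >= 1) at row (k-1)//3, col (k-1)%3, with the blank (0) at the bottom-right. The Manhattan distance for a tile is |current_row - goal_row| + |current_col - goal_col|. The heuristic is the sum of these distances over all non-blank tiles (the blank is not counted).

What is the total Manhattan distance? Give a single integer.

Tile 5: (0,0)->(1,1) = 2
Tile 6: (0,1)->(1,2) = 2
Tile 7: (0,2)->(2,0) = 4
Tile 4: (1,0)->(1,0) = 0
Tile 3: (1,1)->(0,2) = 2
Tile 8: (1,2)->(2,1) = 2
Tile 2: (2,0)->(0,1) = 3
Tile 1: (2,1)->(0,0) = 3
Sum: 2 + 2 + 4 + 0 + 2 + 2 + 3 + 3 = 18

Answer: 18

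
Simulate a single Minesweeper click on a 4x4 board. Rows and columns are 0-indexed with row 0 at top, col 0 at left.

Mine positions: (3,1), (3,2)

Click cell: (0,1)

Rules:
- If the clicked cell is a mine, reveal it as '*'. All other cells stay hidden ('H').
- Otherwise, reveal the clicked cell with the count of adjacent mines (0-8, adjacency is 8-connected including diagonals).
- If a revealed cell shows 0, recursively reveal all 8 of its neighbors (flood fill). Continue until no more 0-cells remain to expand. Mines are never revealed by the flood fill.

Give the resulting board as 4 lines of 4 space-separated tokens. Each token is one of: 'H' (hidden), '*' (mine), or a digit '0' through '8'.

0 0 0 0
0 0 0 0
1 2 2 1
H H H H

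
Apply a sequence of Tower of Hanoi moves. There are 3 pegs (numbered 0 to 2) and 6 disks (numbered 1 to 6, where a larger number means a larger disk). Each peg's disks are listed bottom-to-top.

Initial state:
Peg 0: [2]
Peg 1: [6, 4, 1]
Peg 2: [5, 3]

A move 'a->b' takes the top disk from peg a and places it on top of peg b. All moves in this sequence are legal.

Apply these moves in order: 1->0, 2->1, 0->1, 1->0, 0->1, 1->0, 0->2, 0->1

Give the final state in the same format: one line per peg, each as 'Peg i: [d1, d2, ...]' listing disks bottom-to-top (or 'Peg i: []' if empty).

After move 1 (1->0):
Peg 0: [2, 1]
Peg 1: [6, 4]
Peg 2: [5, 3]

After move 2 (2->1):
Peg 0: [2, 1]
Peg 1: [6, 4, 3]
Peg 2: [5]

After move 3 (0->1):
Peg 0: [2]
Peg 1: [6, 4, 3, 1]
Peg 2: [5]

After move 4 (1->0):
Peg 0: [2, 1]
Peg 1: [6, 4, 3]
Peg 2: [5]

After move 5 (0->1):
Peg 0: [2]
Peg 1: [6, 4, 3, 1]
Peg 2: [5]

After move 6 (1->0):
Peg 0: [2, 1]
Peg 1: [6, 4, 3]
Peg 2: [5]

After move 7 (0->2):
Peg 0: [2]
Peg 1: [6, 4, 3]
Peg 2: [5, 1]

After move 8 (0->1):
Peg 0: []
Peg 1: [6, 4, 3, 2]
Peg 2: [5, 1]

Answer: Peg 0: []
Peg 1: [6, 4, 3, 2]
Peg 2: [5, 1]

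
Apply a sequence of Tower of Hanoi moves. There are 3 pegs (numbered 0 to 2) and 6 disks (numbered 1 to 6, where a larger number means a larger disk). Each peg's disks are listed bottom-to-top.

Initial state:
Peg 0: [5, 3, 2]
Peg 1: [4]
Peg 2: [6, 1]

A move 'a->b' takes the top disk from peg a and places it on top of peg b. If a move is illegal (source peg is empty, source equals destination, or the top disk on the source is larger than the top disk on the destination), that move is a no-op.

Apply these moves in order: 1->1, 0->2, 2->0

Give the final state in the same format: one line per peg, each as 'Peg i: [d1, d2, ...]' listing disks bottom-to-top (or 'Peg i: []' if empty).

After move 1 (1->1):
Peg 0: [5, 3, 2]
Peg 1: [4]
Peg 2: [6, 1]

After move 2 (0->2):
Peg 0: [5, 3, 2]
Peg 1: [4]
Peg 2: [6, 1]

After move 3 (2->0):
Peg 0: [5, 3, 2, 1]
Peg 1: [4]
Peg 2: [6]

Answer: Peg 0: [5, 3, 2, 1]
Peg 1: [4]
Peg 2: [6]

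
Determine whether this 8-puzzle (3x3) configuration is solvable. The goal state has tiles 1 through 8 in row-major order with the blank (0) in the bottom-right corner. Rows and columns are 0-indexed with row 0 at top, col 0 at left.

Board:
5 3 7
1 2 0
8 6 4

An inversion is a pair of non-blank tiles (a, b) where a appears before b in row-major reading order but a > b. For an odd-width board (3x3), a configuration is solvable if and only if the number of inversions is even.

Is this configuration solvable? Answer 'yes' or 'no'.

Answer: no

Derivation:
Inversions (pairs i<j in row-major order where tile[i] > tile[j] > 0): 13
13 is odd, so the puzzle is not solvable.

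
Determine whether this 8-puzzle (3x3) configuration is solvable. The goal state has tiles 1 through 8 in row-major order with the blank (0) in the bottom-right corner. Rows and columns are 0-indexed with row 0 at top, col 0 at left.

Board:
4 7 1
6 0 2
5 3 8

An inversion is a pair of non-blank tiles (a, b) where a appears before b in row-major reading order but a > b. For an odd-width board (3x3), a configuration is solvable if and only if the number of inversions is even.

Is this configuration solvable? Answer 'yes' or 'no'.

Inversions (pairs i<j in row-major order where tile[i] > tile[j] > 0): 12
12 is even, so the puzzle is solvable.

Answer: yes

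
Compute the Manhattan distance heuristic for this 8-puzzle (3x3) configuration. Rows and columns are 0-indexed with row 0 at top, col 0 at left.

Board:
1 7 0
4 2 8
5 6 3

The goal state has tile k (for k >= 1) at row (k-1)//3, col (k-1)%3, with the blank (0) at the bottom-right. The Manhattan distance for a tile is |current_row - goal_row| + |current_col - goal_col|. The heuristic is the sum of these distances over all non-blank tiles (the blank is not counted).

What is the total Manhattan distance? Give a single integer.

Answer: 12

Derivation:
Tile 1: at (0,0), goal (0,0), distance |0-0|+|0-0| = 0
Tile 7: at (0,1), goal (2,0), distance |0-2|+|1-0| = 3
Tile 4: at (1,0), goal (1,0), distance |1-1|+|0-0| = 0
Tile 2: at (1,1), goal (0,1), distance |1-0|+|1-1| = 1
Tile 8: at (1,2), goal (2,1), distance |1-2|+|2-1| = 2
Tile 5: at (2,0), goal (1,1), distance |2-1|+|0-1| = 2
Tile 6: at (2,1), goal (1,2), distance |2-1|+|1-2| = 2
Tile 3: at (2,2), goal (0,2), distance |2-0|+|2-2| = 2
Sum: 0 + 3 + 0 + 1 + 2 + 2 + 2 + 2 = 12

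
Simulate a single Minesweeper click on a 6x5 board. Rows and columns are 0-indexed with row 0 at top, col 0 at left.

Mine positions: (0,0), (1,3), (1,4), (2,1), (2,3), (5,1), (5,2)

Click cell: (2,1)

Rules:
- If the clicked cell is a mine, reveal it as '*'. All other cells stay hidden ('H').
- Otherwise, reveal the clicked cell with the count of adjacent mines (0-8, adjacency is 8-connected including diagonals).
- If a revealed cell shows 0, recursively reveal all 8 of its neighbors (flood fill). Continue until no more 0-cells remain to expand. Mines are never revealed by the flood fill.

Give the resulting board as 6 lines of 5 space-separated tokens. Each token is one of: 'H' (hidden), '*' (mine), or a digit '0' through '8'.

H H H H H
H H H H H
H * H H H
H H H H H
H H H H H
H H H H H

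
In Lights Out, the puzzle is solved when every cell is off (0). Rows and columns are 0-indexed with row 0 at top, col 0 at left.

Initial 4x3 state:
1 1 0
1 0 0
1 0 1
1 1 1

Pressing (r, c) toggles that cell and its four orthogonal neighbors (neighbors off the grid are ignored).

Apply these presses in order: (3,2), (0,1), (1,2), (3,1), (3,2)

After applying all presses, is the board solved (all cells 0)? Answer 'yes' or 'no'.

After press 1 at (3,2):
1 1 0
1 0 0
1 0 0
1 0 0

After press 2 at (0,1):
0 0 1
1 1 0
1 0 0
1 0 0

After press 3 at (1,2):
0 0 0
1 0 1
1 0 1
1 0 0

After press 4 at (3,1):
0 0 0
1 0 1
1 1 1
0 1 1

After press 5 at (3,2):
0 0 0
1 0 1
1 1 0
0 0 0

Lights still on: 4

Answer: no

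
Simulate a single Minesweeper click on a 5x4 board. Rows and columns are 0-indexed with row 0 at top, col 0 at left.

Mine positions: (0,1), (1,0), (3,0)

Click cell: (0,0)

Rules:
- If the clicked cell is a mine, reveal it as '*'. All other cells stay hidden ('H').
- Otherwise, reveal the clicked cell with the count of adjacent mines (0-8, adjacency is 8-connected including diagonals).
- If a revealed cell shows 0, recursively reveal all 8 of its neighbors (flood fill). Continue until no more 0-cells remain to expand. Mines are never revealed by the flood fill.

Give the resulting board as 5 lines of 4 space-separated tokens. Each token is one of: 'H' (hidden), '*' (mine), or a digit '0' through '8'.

2 H H H
H H H H
H H H H
H H H H
H H H H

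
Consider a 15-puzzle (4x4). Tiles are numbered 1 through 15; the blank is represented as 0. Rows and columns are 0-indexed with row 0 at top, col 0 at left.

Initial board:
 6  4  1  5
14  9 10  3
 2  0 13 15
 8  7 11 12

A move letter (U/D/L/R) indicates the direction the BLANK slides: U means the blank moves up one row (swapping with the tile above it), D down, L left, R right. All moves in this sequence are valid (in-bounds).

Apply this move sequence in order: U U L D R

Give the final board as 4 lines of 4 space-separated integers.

After move 1 (U):
 6  4  1  5
14  0 10  3
 2  9 13 15
 8  7 11 12

After move 2 (U):
 6  0  1  5
14  4 10  3
 2  9 13 15
 8  7 11 12

After move 3 (L):
 0  6  1  5
14  4 10  3
 2  9 13 15
 8  7 11 12

After move 4 (D):
14  6  1  5
 0  4 10  3
 2  9 13 15
 8  7 11 12

After move 5 (R):
14  6  1  5
 4  0 10  3
 2  9 13 15
 8  7 11 12

Answer: 14  6  1  5
 4  0 10  3
 2  9 13 15
 8  7 11 12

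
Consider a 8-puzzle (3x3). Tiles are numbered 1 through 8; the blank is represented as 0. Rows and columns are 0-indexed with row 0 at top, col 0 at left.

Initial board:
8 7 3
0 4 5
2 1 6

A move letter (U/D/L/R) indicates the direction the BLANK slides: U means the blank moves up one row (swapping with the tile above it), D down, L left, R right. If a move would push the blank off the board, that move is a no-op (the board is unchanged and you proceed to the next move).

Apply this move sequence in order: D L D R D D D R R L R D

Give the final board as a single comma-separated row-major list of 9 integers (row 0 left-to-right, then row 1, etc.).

Answer: 8, 7, 3, 2, 4, 5, 1, 6, 0

Derivation:
After move 1 (D):
8 7 3
2 4 5
0 1 6

After move 2 (L):
8 7 3
2 4 5
0 1 6

After move 3 (D):
8 7 3
2 4 5
0 1 6

After move 4 (R):
8 7 3
2 4 5
1 0 6

After move 5 (D):
8 7 3
2 4 5
1 0 6

After move 6 (D):
8 7 3
2 4 5
1 0 6

After move 7 (D):
8 7 3
2 4 5
1 0 6

After move 8 (R):
8 7 3
2 4 5
1 6 0

After move 9 (R):
8 7 3
2 4 5
1 6 0

After move 10 (L):
8 7 3
2 4 5
1 0 6

After move 11 (R):
8 7 3
2 4 5
1 6 0

After move 12 (D):
8 7 3
2 4 5
1 6 0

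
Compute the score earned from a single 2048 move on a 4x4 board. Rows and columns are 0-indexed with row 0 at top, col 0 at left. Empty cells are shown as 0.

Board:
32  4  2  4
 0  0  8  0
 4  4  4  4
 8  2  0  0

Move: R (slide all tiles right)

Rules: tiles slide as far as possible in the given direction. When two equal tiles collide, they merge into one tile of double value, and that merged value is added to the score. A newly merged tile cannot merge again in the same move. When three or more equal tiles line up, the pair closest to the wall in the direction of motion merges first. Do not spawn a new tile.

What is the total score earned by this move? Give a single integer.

Slide right:
row 0: [32, 4, 2, 4] -> [32, 4, 2, 4]  score +0 (running 0)
row 1: [0, 0, 8, 0] -> [0, 0, 0, 8]  score +0 (running 0)
row 2: [4, 4, 4, 4] -> [0, 0, 8, 8]  score +16 (running 16)
row 3: [8, 2, 0, 0] -> [0, 0, 8, 2]  score +0 (running 16)
Board after move:
32  4  2  4
 0  0  0  8
 0  0  8  8
 0  0  8  2

Answer: 16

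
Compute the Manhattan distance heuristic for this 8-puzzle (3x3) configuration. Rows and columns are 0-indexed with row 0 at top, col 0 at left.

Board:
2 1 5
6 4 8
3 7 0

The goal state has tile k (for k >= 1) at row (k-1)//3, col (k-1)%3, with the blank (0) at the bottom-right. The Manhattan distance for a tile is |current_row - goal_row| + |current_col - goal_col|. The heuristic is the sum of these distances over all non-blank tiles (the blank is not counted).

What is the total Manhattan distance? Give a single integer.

Answer: 14

Derivation:
Tile 2: (0,0)->(0,1) = 1
Tile 1: (0,1)->(0,0) = 1
Tile 5: (0,2)->(1,1) = 2
Tile 6: (1,0)->(1,2) = 2
Tile 4: (1,1)->(1,0) = 1
Tile 8: (1,2)->(2,1) = 2
Tile 3: (2,0)->(0,2) = 4
Tile 7: (2,1)->(2,0) = 1
Sum: 1 + 1 + 2 + 2 + 1 + 2 + 4 + 1 = 14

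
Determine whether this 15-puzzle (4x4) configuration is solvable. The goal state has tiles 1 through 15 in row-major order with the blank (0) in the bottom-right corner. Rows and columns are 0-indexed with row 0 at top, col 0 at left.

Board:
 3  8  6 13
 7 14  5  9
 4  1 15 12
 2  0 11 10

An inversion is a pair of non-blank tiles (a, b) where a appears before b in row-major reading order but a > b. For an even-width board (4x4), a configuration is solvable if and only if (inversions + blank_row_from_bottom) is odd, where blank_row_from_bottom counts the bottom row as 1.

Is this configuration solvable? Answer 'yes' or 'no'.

Inversions: 49
Blank is in row 3 (0-indexed from top), which is row 1 counting from the bottom (bottom = 1).
49 + 1 = 50, which is even, so the puzzle is not solvable.

Answer: no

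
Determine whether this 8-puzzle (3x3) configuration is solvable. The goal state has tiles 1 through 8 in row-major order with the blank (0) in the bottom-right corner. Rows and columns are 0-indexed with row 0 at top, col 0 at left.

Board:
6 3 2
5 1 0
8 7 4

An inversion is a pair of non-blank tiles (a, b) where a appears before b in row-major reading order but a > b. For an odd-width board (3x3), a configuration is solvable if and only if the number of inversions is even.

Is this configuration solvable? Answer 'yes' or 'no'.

Inversions (pairs i<j in row-major order where tile[i] > tile[j] > 0): 13
13 is odd, so the puzzle is not solvable.

Answer: no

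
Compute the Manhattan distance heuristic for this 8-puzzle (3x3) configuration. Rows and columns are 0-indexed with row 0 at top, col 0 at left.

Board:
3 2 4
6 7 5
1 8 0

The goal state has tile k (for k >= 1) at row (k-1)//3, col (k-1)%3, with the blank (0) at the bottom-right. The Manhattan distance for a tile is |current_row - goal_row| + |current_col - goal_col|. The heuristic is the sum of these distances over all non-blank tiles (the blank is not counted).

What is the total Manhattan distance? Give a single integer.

Answer: 12

Derivation:
Tile 3: (0,0)->(0,2) = 2
Tile 2: (0,1)->(0,1) = 0
Tile 4: (0,2)->(1,0) = 3
Tile 6: (1,0)->(1,2) = 2
Tile 7: (1,1)->(2,0) = 2
Tile 5: (1,2)->(1,1) = 1
Tile 1: (2,0)->(0,0) = 2
Tile 8: (2,1)->(2,1) = 0
Sum: 2 + 0 + 3 + 2 + 2 + 1 + 2 + 0 = 12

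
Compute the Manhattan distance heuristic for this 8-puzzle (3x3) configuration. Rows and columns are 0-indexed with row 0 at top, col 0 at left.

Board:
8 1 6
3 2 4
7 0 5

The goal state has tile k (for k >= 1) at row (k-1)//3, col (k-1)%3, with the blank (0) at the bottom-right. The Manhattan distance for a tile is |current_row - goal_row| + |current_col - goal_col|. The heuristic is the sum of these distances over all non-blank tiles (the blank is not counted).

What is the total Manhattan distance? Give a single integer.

Answer: 13

Derivation:
Tile 8: at (0,0), goal (2,1), distance |0-2|+|0-1| = 3
Tile 1: at (0,1), goal (0,0), distance |0-0|+|1-0| = 1
Tile 6: at (0,2), goal (1,2), distance |0-1|+|2-2| = 1
Tile 3: at (1,0), goal (0,2), distance |1-0|+|0-2| = 3
Tile 2: at (1,1), goal (0,1), distance |1-0|+|1-1| = 1
Tile 4: at (1,2), goal (1,0), distance |1-1|+|2-0| = 2
Tile 7: at (2,0), goal (2,0), distance |2-2|+|0-0| = 0
Tile 5: at (2,2), goal (1,1), distance |2-1|+|2-1| = 2
Sum: 3 + 1 + 1 + 3 + 1 + 2 + 0 + 2 = 13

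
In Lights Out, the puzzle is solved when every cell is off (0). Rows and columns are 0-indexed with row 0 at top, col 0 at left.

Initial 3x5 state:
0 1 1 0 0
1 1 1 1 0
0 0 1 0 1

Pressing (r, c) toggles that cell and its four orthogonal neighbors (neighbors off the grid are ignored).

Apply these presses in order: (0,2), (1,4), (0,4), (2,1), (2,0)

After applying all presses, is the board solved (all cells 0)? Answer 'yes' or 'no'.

Answer: yes

Derivation:
After press 1 at (0,2):
0 0 0 1 0
1 1 0 1 0
0 0 1 0 1

After press 2 at (1,4):
0 0 0 1 1
1 1 0 0 1
0 0 1 0 0

After press 3 at (0,4):
0 0 0 0 0
1 1 0 0 0
0 0 1 0 0

After press 4 at (2,1):
0 0 0 0 0
1 0 0 0 0
1 1 0 0 0

After press 5 at (2,0):
0 0 0 0 0
0 0 0 0 0
0 0 0 0 0

Lights still on: 0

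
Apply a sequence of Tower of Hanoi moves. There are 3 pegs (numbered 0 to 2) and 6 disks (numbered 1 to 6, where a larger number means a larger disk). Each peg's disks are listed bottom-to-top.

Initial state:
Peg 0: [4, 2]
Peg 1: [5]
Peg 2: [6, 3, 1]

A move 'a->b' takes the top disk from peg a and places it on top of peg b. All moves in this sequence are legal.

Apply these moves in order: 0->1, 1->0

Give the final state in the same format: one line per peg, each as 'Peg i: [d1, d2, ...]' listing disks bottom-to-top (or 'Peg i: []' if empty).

Answer: Peg 0: [4, 2]
Peg 1: [5]
Peg 2: [6, 3, 1]

Derivation:
After move 1 (0->1):
Peg 0: [4]
Peg 1: [5, 2]
Peg 2: [6, 3, 1]

After move 2 (1->0):
Peg 0: [4, 2]
Peg 1: [5]
Peg 2: [6, 3, 1]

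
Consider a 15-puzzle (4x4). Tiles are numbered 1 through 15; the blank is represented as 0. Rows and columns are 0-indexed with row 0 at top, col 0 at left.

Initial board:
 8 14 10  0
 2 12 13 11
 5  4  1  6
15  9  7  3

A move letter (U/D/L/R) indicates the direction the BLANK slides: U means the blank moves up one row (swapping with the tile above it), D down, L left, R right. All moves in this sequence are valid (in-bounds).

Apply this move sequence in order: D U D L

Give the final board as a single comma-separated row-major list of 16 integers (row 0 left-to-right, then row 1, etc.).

After move 1 (D):
 8 14 10 11
 2 12 13  0
 5  4  1  6
15  9  7  3

After move 2 (U):
 8 14 10  0
 2 12 13 11
 5  4  1  6
15  9  7  3

After move 3 (D):
 8 14 10 11
 2 12 13  0
 5  4  1  6
15  9  7  3

After move 4 (L):
 8 14 10 11
 2 12  0 13
 5  4  1  6
15  9  7  3

Answer: 8, 14, 10, 11, 2, 12, 0, 13, 5, 4, 1, 6, 15, 9, 7, 3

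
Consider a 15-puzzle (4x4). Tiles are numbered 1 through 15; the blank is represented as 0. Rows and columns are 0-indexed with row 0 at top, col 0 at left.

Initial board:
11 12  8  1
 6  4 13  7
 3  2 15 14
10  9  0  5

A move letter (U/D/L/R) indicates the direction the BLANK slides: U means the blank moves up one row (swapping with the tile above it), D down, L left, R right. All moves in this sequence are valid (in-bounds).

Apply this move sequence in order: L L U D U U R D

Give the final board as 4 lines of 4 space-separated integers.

Answer: 11 12  8  1
 4  2 13  7
 6  0 15 14
 3 10  9  5

Derivation:
After move 1 (L):
11 12  8  1
 6  4 13  7
 3  2 15 14
10  0  9  5

After move 2 (L):
11 12  8  1
 6  4 13  7
 3  2 15 14
 0 10  9  5

After move 3 (U):
11 12  8  1
 6  4 13  7
 0  2 15 14
 3 10  9  5

After move 4 (D):
11 12  8  1
 6  4 13  7
 3  2 15 14
 0 10  9  5

After move 5 (U):
11 12  8  1
 6  4 13  7
 0  2 15 14
 3 10  9  5

After move 6 (U):
11 12  8  1
 0  4 13  7
 6  2 15 14
 3 10  9  5

After move 7 (R):
11 12  8  1
 4  0 13  7
 6  2 15 14
 3 10  9  5

After move 8 (D):
11 12  8  1
 4  2 13  7
 6  0 15 14
 3 10  9  5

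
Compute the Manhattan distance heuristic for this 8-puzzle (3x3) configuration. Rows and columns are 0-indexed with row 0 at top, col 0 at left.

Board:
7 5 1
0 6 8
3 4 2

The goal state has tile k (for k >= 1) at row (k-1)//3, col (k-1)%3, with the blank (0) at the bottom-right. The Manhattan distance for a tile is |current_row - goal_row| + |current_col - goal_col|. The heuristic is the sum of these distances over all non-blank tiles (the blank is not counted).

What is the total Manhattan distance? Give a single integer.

Answer: 17

Derivation:
Tile 7: at (0,0), goal (2,0), distance |0-2|+|0-0| = 2
Tile 5: at (0,1), goal (1,1), distance |0-1|+|1-1| = 1
Tile 1: at (0,2), goal (0,0), distance |0-0|+|2-0| = 2
Tile 6: at (1,1), goal (1,2), distance |1-1|+|1-2| = 1
Tile 8: at (1,2), goal (2,1), distance |1-2|+|2-1| = 2
Tile 3: at (2,0), goal (0,2), distance |2-0|+|0-2| = 4
Tile 4: at (2,1), goal (1,0), distance |2-1|+|1-0| = 2
Tile 2: at (2,2), goal (0,1), distance |2-0|+|2-1| = 3
Sum: 2 + 1 + 2 + 1 + 2 + 4 + 2 + 3 = 17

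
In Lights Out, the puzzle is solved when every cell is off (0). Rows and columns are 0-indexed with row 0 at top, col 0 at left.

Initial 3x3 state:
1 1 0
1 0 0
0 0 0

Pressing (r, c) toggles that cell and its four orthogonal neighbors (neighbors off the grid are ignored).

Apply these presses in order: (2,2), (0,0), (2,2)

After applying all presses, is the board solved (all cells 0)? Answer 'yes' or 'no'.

After press 1 at (2,2):
1 1 0
1 0 1
0 1 1

After press 2 at (0,0):
0 0 0
0 0 1
0 1 1

After press 3 at (2,2):
0 0 0
0 0 0
0 0 0

Lights still on: 0

Answer: yes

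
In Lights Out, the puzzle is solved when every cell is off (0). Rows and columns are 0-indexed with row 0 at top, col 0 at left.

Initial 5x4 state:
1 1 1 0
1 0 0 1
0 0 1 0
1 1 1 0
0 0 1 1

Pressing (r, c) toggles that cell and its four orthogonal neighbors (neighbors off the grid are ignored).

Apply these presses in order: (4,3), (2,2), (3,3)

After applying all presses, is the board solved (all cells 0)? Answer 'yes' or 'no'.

After press 1 at (4,3):
1 1 1 0
1 0 0 1
0 0 1 0
1 1 1 1
0 0 0 0

After press 2 at (2,2):
1 1 1 0
1 0 1 1
0 1 0 1
1 1 0 1
0 0 0 0

After press 3 at (3,3):
1 1 1 0
1 0 1 1
0 1 0 0
1 1 1 0
0 0 0 1

Lights still on: 11

Answer: no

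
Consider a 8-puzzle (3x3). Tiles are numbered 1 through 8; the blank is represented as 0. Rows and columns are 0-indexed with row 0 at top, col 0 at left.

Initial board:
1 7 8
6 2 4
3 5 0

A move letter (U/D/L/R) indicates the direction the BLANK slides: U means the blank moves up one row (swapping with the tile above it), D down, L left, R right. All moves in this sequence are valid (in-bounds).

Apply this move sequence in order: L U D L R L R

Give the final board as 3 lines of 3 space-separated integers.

After move 1 (L):
1 7 8
6 2 4
3 0 5

After move 2 (U):
1 7 8
6 0 4
3 2 5

After move 3 (D):
1 7 8
6 2 4
3 0 5

After move 4 (L):
1 7 8
6 2 4
0 3 5

After move 5 (R):
1 7 8
6 2 4
3 0 5

After move 6 (L):
1 7 8
6 2 4
0 3 5

After move 7 (R):
1 7 8
6 2 4
3 0 5

Answer: 1 7 8
6 2 4
3 0 5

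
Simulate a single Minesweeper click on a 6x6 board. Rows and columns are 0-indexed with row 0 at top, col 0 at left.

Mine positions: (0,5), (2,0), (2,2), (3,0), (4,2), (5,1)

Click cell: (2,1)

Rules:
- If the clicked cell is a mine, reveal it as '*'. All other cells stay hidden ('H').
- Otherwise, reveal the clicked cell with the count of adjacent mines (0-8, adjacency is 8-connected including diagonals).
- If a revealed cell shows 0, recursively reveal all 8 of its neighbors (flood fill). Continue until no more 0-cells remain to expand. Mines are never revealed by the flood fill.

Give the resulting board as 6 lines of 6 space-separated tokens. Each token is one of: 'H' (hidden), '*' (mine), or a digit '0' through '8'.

H H H H H H
H H H H H H
H 3 H H H H
H H H H H H
H H H H H H
H H H H H H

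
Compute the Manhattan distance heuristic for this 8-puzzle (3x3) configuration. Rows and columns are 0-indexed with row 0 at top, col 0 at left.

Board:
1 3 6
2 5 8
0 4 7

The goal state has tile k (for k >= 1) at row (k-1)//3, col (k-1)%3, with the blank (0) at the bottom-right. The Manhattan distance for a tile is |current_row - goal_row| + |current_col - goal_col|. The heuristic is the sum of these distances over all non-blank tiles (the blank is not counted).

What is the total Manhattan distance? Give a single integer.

Tile 1: at (0,0), goal (0,0), distance |0-0|+|0-0| = 0
Tile 3: at (0,1), goal (0,2), distance |0-0|+|1-2| = 1
Tile 6: at (0,2), goal (1,2), distance |0-1|+|2-2| = 1
Tile 2: at (1,0), goal (0,1), distance |1-0|+|0-1| = 2
Tile 5: at (1,1), goal (1,1), distance |1-1|+|1-1| = 0
Tile 8: at (1,2), goal (2,1), distance |1-2|+|2-1| = 2
Tile 4: at (2,1), goal (1,0), distance |2-1|+|1-0| = 2
Tile 7: at (2,2), goal (2,0), distance |2-2|+|2-0| = 2
Sum: 0 + 1 + 1 + 2 + 0 + 2 + 2 + 2 = 10

Answer: 10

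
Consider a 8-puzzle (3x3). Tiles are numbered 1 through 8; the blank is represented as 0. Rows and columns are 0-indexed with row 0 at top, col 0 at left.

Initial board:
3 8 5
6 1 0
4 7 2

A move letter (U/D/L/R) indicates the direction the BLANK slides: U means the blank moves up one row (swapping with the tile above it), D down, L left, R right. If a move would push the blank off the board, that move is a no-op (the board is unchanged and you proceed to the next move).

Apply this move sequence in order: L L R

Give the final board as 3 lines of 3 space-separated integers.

Answer: 3 8 5
6 0 1
4 7 2

Derivation:
After move 1 (L):
3 8 5
6 0 1
4 7 2

After move 2 (L):
3 8 5
0 6 1
4 7 2

After move 3 (R):
3 8 5
6 0 1
4 7 2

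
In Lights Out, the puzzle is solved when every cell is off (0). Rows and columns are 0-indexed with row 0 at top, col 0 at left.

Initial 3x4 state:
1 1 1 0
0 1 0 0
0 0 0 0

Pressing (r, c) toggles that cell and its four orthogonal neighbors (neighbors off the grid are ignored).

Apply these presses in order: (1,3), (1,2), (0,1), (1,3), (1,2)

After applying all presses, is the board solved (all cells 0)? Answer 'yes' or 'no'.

After press 1 at (1,3):
1 1 1 1
0 1 1 1
0 0 0 1

After press 2 at (1,2):
1 1 0 1
0 0 0 0
0 0 1 1

After press 3 at (0,1):
0 0 1 1
0 1 0 0
0 0 1 1

After press 4 at (1,3):
0 0 1 0
0 1 1 1
0 0 1 0

After press 5 at (1,2):
0 0 0 0
0 0 0 0
0 0 0 0

Lights still on: 0

Answer: yes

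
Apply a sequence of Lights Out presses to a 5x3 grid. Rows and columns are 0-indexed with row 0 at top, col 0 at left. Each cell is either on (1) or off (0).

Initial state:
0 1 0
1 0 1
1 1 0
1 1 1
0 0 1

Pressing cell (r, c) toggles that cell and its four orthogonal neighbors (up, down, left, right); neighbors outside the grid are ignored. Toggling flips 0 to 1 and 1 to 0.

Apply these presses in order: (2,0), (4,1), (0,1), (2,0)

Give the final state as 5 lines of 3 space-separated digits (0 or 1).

Answer: 1 0 1
1 1 1
1 1 0
1 0 1
1 1 0

Derivation:
After press 1 at (2,0):
0 1 0
0 0 1
0 0 0
0 1 1
0 0 1

After press 2 at (4,1):
0 1 0
0 0 1
0 0 0
0 0 1
1 1 0

After press 3 at (0,1):
1 0 1
0 1 1
0 0 0
0 0 1
1 1 0

After press 4 at (2,0):
1 0 1
1 1 1
1 1 0
1 0 1
1 1 0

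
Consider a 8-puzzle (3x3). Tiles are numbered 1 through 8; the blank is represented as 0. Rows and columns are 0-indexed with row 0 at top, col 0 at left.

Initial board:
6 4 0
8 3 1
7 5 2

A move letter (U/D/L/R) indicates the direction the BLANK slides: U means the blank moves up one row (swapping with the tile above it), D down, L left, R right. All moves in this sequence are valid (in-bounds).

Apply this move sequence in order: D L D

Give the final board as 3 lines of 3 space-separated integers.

Answer: 6 4 1
8 5 3
7 0 2

Derivation:
After move 1 (D):
6 4 1
8 3 0
7 5 2

After move 2 (L):
6 4 1
8 0 3
7 5 2

After move 3 (D):
6 4 1
8 5 3
7 0 2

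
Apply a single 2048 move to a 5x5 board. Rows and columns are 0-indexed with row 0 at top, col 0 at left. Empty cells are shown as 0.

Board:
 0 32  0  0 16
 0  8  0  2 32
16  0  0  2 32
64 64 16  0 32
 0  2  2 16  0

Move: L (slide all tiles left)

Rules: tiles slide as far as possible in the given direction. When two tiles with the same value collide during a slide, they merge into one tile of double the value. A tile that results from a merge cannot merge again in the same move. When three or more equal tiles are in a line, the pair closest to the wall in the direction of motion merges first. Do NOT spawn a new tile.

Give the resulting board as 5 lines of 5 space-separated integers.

Slide left:
row 0: [0, 32, 0, 0, 16] -> [32, 16, 0, 0, 0]
row 1: [0, 8, 0, 2, 32] -> [8, 2, 32, 0, 0]
row 2: [16, 0, 0, 2, 32] -> [16, 2, 32, 0, 0]
row 3: [64, 64, 16, 0, 32] -> [128, 16, 32, 0, 0]
row 4: [0, 2, 2, 16, 0] -> [4, 16, 0, 0, 0]

Answer:  32  16   0   0   0
  8   2  32   0   0
 16   2  32   0   0
128  16  32   0   0
  4  16   0   0   0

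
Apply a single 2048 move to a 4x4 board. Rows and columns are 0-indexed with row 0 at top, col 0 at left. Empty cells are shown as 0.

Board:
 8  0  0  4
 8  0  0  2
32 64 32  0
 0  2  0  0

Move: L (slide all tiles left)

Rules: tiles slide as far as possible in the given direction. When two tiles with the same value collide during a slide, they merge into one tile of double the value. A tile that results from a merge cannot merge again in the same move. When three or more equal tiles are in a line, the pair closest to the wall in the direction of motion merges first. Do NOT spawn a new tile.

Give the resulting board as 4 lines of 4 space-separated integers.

Answer:  8  4  0  0
 8  2  0  0
32 64 32  0
 2  0  0  0

Derivation:
Slide left:
row 0: [8, 0, 0, 4] -> [8, 4, 0, 0]
row 1: [8, 0, 0, 2] -> [8, 2, 0, 0]
row 2: [32, 64, 32, 0] -> [32, 64, 32, 0]
row 3: [0, 2, 0, 0] -> [2, 0, 0, 0]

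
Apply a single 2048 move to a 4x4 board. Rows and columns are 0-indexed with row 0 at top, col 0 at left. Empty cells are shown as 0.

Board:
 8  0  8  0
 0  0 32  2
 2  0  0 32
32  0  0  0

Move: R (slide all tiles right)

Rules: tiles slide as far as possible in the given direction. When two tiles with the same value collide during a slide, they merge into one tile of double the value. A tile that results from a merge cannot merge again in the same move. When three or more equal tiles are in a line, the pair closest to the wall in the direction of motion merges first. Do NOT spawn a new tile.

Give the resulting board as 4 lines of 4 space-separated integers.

Answer:  0  0  0 16
 0  0 32  2
 0  0  2 32
 0  0  0 32

Derivation:
Slide right:
row 0: [8, 0, 8, 0] -> [0, 0, 0, 16]
row 1: [0, 0, 32, 2] -> [0, 0, 32, 2]
row 2: [2, 0, 0, 32] -> [0, 0, 2, 32]
row 3: [32, 0, 0, 0] -> [0, 0, 0, 32]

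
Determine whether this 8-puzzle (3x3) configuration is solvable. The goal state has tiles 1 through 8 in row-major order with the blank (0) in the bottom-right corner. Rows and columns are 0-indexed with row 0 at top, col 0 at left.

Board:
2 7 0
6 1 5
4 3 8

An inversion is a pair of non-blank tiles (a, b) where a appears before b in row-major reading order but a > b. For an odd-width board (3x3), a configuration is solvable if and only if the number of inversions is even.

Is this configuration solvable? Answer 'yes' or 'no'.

Inversions (pairs i<j in row-major order where tile[i] > tile[j] > 0): 13
13 is odd, so the puzzle is not solvable.

Answer: no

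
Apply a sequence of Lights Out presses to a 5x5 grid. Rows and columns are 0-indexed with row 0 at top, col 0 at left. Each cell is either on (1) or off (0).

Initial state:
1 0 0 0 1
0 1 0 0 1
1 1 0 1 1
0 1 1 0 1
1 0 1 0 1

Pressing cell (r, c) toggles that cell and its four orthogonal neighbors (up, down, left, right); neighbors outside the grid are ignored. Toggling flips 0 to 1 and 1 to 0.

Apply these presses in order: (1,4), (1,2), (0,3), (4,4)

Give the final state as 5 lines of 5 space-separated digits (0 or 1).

Answer: 1 0 0 1 1
0 0 1 1 0
1 1 1 1 0
0 1 1 0 0
1 0 1 1 0

Derivation:
After press 1 at (1,4):
1 0 0 0 0
0 1 0 1 0
1 1 0 1 0
0 1 1 0 1
1 0 1 0 1

After press 2 at (1,2):
1 0 1 0 0
0 0 1 0 0
1 1 1 1 0
0 1 1 0 1
1 0 1 0 1

After press 3 at (0,3):
1 0 0 1 1
0 0 1 1 0
1 1 1 1 0
0 1 1 0 1
1 0 1 0 1

After press 4 at (4,4):
1 0 0 1 1
0 0 1 1 0
1 1 1 1 0
0 1 1 0 0
1 0 1 1 0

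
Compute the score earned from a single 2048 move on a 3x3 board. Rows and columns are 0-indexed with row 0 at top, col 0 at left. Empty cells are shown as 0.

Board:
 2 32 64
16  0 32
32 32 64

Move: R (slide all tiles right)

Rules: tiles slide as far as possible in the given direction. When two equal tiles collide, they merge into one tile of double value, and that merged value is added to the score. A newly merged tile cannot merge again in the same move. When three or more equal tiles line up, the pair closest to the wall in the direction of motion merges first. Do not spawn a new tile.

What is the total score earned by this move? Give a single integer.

Slide right:
row 0: [2, 32, 64] -> [2, 32, 64]  score +0 (running 0)
row 1: [16, 0, 32] -> [0, 16, 32]  score +0 (running 0)
row 2: [32, 32, 64] -> [0, 64, 64]  score +64 (running 64)
Board after move:
 2 32 64
 0 16 32
 0 64 64

Answer: 64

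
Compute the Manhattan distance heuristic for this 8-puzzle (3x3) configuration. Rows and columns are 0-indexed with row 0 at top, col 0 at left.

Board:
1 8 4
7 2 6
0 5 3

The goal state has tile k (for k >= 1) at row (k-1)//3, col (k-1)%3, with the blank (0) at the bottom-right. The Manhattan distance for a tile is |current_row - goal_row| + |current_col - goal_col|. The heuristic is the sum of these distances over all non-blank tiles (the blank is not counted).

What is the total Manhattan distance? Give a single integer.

Tile 1: (0,0)->(0,0) = 0
Tile 8: (0,1)->(2,1) = 2
Tile 4: (0,2)->(1,0) = 3
Tile 7: (1,0)->(2,0) = 1
Tile 2: (1,1)->(0,1) = 1
Tile 6: (1,2)->(1,2) = 0
Tile 5: (2,1)->(1,1) = 1
Tile 3: (2,2)->(0,2) = 2
Sum: 0 + 2 + 3 + 1 + 1 + 0 + 1 + 2 = 10

Answer: 10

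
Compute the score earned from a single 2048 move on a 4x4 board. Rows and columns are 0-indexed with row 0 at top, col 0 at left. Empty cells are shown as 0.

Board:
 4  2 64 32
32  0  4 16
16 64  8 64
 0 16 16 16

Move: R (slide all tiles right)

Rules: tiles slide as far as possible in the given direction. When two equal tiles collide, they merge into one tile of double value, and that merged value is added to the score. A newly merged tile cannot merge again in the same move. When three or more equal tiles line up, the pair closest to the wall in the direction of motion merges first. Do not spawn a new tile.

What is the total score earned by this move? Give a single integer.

Slide right:
row 0: [4, 2, 64, 32] -> [4, 2, 64, 32]  score +0 (running 0)
row 1: [32, 0, 4, 16] -> [0, 32, 4, 16]  score +0 (running 0)
row 2: [16, 64, 8, 64] -> [16, 64, 8, 64]  score +0 (running 0)
row 3: [0, 16, 16, 16] -> [0, 0, 16, 32]  score +32 (running 32)
Board after move:
 4  2 64 32
 0 32  4 16
16 64  8 64
 0  0 16 32

Answer: 32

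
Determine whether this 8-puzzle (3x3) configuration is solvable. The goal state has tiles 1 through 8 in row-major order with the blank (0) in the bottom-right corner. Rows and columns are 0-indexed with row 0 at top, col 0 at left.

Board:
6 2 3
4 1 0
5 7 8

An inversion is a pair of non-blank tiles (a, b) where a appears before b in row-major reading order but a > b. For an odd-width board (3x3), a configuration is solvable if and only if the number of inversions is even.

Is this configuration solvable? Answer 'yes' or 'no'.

Answer: yes

Derivation:
Inversions (pairs i<j in row-major order where tile[i] > tile[j] > 0): 8
8 is even, so the puzzle is solvable.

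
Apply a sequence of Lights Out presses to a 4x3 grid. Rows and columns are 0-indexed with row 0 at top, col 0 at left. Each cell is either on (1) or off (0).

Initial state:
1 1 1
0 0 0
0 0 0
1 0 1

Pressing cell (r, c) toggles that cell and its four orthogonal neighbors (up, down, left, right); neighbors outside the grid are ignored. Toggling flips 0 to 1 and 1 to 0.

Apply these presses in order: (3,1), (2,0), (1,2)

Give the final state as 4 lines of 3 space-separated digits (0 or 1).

After press 1 at (3,1):
1 1 1
0 0 0
0 1 0
0 1 0

After press 2 at (2,0):
1 1 1
1 0 0
1 0 0
1 1 0

After press 3 at (1,2):
1 1 0
1 1 1
1 0 1
1 1 0

Answer: 1 1 0
1 1 1
1 0 1
1 1 0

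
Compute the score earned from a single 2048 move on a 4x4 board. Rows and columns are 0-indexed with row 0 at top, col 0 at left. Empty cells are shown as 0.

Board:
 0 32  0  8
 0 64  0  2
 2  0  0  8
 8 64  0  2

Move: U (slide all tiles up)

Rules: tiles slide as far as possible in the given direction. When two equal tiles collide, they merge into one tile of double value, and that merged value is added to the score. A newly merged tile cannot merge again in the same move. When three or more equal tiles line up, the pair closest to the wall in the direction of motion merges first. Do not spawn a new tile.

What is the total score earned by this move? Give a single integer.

Answer: 128

Derivation:
Slide up:
col 0: [0, 0, 2, 8] -> [2, 8, 0, 0]  score +0 (running 0)
col 1: [32, 64, 0, 64] -> [32, 128, 0, 0]  score +128 (running 128)
col 2: [0, 0, 0, 0] -> [0, 0, 0, 0]  score +0 (running 128)
col 3: [8, 2, 8, 2] -> [8, 2, 8, 2]  score +0 (running 128)
Board after move:
  2  32   0   8
  8 128   0   2
  0   0   0   8
  0   0   0   2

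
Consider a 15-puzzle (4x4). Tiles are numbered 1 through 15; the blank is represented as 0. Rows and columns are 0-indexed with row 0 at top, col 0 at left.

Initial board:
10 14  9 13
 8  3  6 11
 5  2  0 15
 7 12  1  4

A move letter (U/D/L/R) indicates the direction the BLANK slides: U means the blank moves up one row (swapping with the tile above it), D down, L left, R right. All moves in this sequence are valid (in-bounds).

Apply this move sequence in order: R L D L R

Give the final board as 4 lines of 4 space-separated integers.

Answer: 10 14  9 13
 8  3  6 11
 5  2  1 15
 7 12  0  4

Derivation:
After move 1 (R):
10 14  9 13
 8  3  6 11
 5  2 15  0
 7 12  1  4

After move 2 (L):
10 14  9 13
 8  3  6 11
 5  2  0 15
 7 12  1  4

After move 3 (D):
10 14  9 13
 8  3  6 11
 5  2  1 15
 7 12  0  4

After move 4 (L):
10 14  9 13
 8  3  6 11
 5  2  1 15
 7  0 12  4

After move 5 (R):
10 14  9 13
 8  3  6 11
 5  2  1 15
 7 12  0  4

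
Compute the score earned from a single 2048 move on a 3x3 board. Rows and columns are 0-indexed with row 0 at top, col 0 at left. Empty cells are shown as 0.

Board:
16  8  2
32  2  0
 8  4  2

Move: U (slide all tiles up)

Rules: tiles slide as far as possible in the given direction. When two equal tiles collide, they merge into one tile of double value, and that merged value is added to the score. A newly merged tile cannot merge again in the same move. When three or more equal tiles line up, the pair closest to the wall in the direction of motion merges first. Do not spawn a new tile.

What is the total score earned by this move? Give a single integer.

Answer: 4

Derivation:
Slide up:
col 0: [16, 32, 8] -> [16, 32, 8]  score +0 (running 0)
col 1: [8, 2, 4] -> [8, 2, 4]  score +0 (running 0)
col 2: [2, 0, 2] -> [4, 0, 0]  score +4 (running 4)
Board after move:
16  8  4
32  2  0
 8  4  0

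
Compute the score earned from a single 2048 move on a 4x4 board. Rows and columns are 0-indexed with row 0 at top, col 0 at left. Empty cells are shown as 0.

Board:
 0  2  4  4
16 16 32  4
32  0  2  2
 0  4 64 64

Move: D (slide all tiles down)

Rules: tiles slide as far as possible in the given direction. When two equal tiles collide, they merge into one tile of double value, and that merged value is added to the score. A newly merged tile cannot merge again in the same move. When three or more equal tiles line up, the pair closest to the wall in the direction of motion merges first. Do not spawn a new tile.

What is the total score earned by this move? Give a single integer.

Answer: 8

Derivation:
Slide down:
col 0: [0, 16, 32, 0] -> [0, 0, 16, 32]  score +0 (running 0)
col 1: [2, 16, 0, 4] -> [0, 2, 16, 4]  score +0 (running 0)
col 2: [4, 32, 2, 64] -> [4, 32, 2, 64]  score +0 (running 0)
col 3: [4, 4, 2, 64] -> [0, 8, 2, 64]  score +8 (running 8)
Board after move:
 0  0  4  0
 0  2 32  8
16 16  2  2
32  4 64 64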